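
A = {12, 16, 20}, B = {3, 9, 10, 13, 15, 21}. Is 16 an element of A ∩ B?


A = {12, 16, 20}, B = {3, 9, 10, 13, 15, 21}
A ∩ B = elements in both A and B
A ∩ B = ∅
Checking if 16 ∈ A ∩ B
16 is not in A ∩ B → False

16 ∉ A ∩ B


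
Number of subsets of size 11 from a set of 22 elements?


C(n,k) = n! / (k!(n-k)!)
C(22,11) = 22! / (11!11!)
= 705432

C(22,11) = 705432


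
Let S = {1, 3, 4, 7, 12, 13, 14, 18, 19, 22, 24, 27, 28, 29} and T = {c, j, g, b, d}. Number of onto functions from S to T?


n = |S| = 14, k = |T| = 5. Surjections via inclusion-exclusion:
S(n,k) = Σ(-1)^i × C(k,i) × (k-i)^n, i=0 to k
i=0: (-1)^0×C(5,0)×5^14 = 6103515625
i=1: (-1)^1×C(5,1)×4^14 = -1342177280
i=2: (-1)^2×C(5,2)×3^14 = 47829690
i=3: (-1)^3×C(5,3)×2^14 = -163840
i=4: (-1)^4×C(5,4)×1^14 = 5
i=5: (-1)^5×C(5,5)×0^14 = 0
Total = 4809004200

Number of surjections = 4809004200


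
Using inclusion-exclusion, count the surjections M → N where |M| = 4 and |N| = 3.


n = |M| = 4, k = |N| = 3. Surjections via inclusion-exclusion:
S(n,k) = Σ(-1)^i × C(k,i) × (k-i)^n, i=0 to k
i=0: (-1)^0×C(3,0)×3^4 = 81
i=1: (-1)^1×C(3,1)×2^4 = -48
i=2: (-1)^2×C(3,2)×1^4 = 3
i=3: (-1)^3×C(3,3)×0^4 = 0
Total = 36

Number of surjections = 36


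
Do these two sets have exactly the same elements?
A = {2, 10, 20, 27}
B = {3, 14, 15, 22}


Two sets are equal iff they have exactly the same elements.
A = {2, 10, 20, 27}
B = {3, 14, 15, 22}
Differences: {2, 3, 10, 14, 15, 20, 22, 27}
A ≠ B

No, A ≠ B


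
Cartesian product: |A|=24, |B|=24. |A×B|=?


|A × B| = |A| × |B|
= 24 × 24
= 576

|A × B| = 576


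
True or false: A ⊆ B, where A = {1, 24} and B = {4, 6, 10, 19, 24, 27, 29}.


A ⊆ B means every element of A is in B.
Elements in A not in B: {1}
So A ⊄ B.

No, A ⊄ B


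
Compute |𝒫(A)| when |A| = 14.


Number of subsets = 2^n
= 2^14
= 16384

|P(A)| = 16384


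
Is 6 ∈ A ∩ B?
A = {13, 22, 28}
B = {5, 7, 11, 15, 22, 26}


A = {13, 22, 28}, B = {5, 7, 11, 15, 22, 26}
A ∩ B = elements in both A and B
A ∩ B = {22}
Checking if 6 ∈ A ∩ B
6 is not in A ∩ B → False

6 ∉ A ∩ B


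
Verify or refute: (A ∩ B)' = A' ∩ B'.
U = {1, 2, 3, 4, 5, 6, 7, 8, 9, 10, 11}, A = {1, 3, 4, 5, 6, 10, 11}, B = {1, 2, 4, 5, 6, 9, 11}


LHS: A ∩ B = {1, 4, 5, 6, 11}
(A ∩ B)' = U \ (A ∩ B) = {2, 3, 7, 8, 9, 10}
A' = {2, 7, 8, 9}, B' = {3, 7, 8, 10}
Claimed RHS: A' ∩ B' = {7, 8}
Identity is INVALID: LHS = {2, 3, 7, 8, 9, 10} but the RHS claimed here equals {7, 8}. The correct form is (A ∩ B)' = A' ∪ B'.

Identity is invalid: (A ∩ B)' = {2, 3, 7, 8, 9, 10} but A' ∩ B' = {7, 8}. The correct De Morgan law is (A ∩ B)' = A' ∪ B'.


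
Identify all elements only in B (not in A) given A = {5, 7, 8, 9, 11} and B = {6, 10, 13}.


A = {5, 7, 8, 9, 11}
B = {6, 10, 13}
Region: only in B (not in A)
Elements: {6, 10, 13}

Elements only in B (not in A): {6, 10, 13}


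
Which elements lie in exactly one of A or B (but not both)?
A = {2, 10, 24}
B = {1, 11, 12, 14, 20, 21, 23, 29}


A △ B = (A \ B) ∪ (B \ A) = elements in exactly one of A or B
A \ B = {2, 10, 24}
B \ A = {1, 11, 12, 14, 20, 21, 23, 29}
A △ B = {1, 2, 10, 11, 12, 14, 20, 21, 23, 24, 29}

A △ B = {1, 2, 10, 11, 12, 14, 20, 21, 23, 24, 29}


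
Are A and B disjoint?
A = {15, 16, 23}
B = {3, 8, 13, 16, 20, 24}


Disjoint means A ∩ B = ∅.
A ∩ B = {16}
A ∩ B ≠ ∅, so A and B are NOT disjoint.

No, A and B are not disjoint (A ∩ B = {16})


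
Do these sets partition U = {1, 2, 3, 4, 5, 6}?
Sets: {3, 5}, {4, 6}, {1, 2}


A partition requires: (1) non-empty parts, (2) pairwise disjoint, (3) union = U
Parts: {3, 5}, {4, 6}, {1, 2}
Union of parts: {1, 2, 3, 4, 5, 6}
U = {1, 2, 3, 4, 5, 6}
All non-empty? True
Pairwise disjoint? True
Covers U? True

Yes, valid partition


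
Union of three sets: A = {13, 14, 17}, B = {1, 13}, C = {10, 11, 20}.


A ∪ B = {1, 13, 14, 17}
(A ∪ B) ∪ C = {1, 10, 11, 13, 14, 17, 20}

A ∪ B ∪ C = {1, 10, 11, 13, 14, 17, 20}


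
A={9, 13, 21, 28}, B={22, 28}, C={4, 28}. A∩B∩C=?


A ∩ B = {28}
(A ∩ B) ∩ C = {28}

A ∩ B ∩ C = {28}


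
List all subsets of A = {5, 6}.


|A| = 2, so |P(A)| = 2^2 = 4
Enumerate subsets by cardinality (0 to 2):
∅, {5}, {6}, {5, 6}

P(A) has 4 subsets: ∅, {5}, {6}, {5, 6}


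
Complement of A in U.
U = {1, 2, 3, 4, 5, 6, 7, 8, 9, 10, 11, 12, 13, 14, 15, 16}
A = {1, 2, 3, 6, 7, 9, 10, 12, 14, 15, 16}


Aᶜ = U \ A = elements in U but not in A
U = {1, 2, 3, 4, 5, 6, 7, 8, 9, 10, 11, 12, 13, 14, 15, 16}
A = {1, 2, 3, 6, 7, 9, 10, 12, 14, 15, 16}
Aᶜ = {4, 5, 8, 11, 13}

Aᶜ = {4, 5, 8, 11, 13}


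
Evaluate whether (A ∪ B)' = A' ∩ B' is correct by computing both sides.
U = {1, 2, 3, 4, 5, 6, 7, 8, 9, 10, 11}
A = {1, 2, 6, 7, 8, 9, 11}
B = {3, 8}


LHS: A ∪ B = {1, 2, 3, 6, 7, 8, 9, 11}
(A ∪ B)' = U \ (A ∪ B) = {4, 5, 10}
A' = {3, 4, 5, 10}, B' = {1, 2, 4, 5, 6, 7, 9, 10, 11}
Claimed RHS: A' ∩ B' = {4, 5, 10}
Identity is VALID: LHS = RHS = {4, 5, 10} ✓

Identity is valid. (A ∪ B)' = A' ∩ B' = {4, 5, 10}


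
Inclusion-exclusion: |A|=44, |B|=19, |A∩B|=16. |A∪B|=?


|A ∪ B| = |A| + |B| - |A ∩ B|
= 44 + 19 - 16
= 47

|A ∪ B| = 47


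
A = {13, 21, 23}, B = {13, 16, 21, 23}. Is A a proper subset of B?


A ⊂ B requires: A ⊆ B AND A ≠ B.
A ⊆ B? Yes
A = B? No
A ⊂ B: Yes (A is a proper subset of B)

Yes, A ⊂ B


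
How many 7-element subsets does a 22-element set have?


C(n,k) = n! / (k!(n-k)!)
C(22,7) = 22! / (7!15!)
= 170544

C(22,7) = 170544


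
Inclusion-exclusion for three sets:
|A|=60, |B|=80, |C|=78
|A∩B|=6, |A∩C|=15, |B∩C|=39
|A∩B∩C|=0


|A∪B∪C| = |A|+|B|+|C| - |A∩B|-|A∩C|-|B∩C| + |A∩B∩C|
= 60+80+78 - 6-15-39 + 0
= 218 - 60 + 0
= 158

|A ∪ B ∪ C| = 158


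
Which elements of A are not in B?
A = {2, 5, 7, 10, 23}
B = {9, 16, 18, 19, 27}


A \ B = elements in A but not in B
A = {2, 5, 7, 10, 23}
B = {9, 16, 18, 19, 27}
Remove from A any elements in B
A \ B = {2, 5, 7, 10, 23}

A \ B = {2, 5, 7, 10, 23}


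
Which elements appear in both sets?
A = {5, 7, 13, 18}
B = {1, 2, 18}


A ∩ B = elements in both A and B
A = {5, 7, 13, 18}
B = {1, 2, 18}
A ∩ B = {18}

A ∩ B = {18}


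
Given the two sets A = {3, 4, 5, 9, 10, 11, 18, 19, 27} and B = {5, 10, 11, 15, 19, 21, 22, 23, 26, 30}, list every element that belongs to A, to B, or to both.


A ∪ B = all elements in A or B (or both)
A = {3, 4, 5, 9, 10, 11, 18, 19, 27}
B = {5, 10, 11, 15, 19, 21, 22, 23, 26, 30}
A ∪ B = {3, 4, 5, 9, 10, 11, 15, 18, 19, 21, 22, 23, 26, 27, 30}

A ∪ B = {3, 4, 5, 9, 10, 11, 15, 18, 19, 21, 22, 23, 26, 27, 30}


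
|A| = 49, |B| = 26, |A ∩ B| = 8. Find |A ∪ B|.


|A ∪ B| = |A| + |B| - |A ∩ B|
= 49 + 26 - 8
= 67

|A ∪ B| = 67


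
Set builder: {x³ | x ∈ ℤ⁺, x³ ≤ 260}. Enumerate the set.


Checking each candidate:
Condition: positive perfect cubes ≤ 260
Result = {1, 8, 27, 64, 125, 216}

{1, 8, 27, 64, 125, 216}


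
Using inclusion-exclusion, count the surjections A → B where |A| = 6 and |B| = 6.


n = |A| = 6, k = |B| = 6. Surjections via inclusion-exclusion:
S(n,k) = Σ(-1)^i × C(k,i) × (k-i)^n, i=0 to k
i=0: (-1)^0×C(6,0)×6^6 = 46656
i=1: (-1)^1×C(6,1)×5^6 = -93750
i=2: (-1)^2×C(6,2)×4^6 = 61440
i=3: (-1)^3×C(6,3)×3^6 = -14580
i=4: (-1)^4×C(6,4)×2^6 = 960
i=5: (-1)^5×C(6,5)×1^6 = -6
i=6: (-1)^6×C(6,6)×0^6 = 0
Total = 720

Number of surjections = 720


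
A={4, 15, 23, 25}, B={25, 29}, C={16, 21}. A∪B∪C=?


A ∪ B = {4, 15, 23, 25, 29}
(A ∪ B) ∪ C = {4, 15, 16, 21, 23, 25, 29}

A ∪ B ∪ C = {4, 15, 16, 21, 23, 25, 29}


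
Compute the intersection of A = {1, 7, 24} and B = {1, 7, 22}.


A ∩ B = elements in both A and B
A = {1, 7, 24}
B = {1, 7, 22}
A ∩ B = {1, 7}

A ∩ B = {1, 7}


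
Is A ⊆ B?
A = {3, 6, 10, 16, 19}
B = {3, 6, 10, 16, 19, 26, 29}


A ⊆ B means every element of A is in B.
All elements of A are in B.
So A ⊆ B.

Yes, A ⊆ B


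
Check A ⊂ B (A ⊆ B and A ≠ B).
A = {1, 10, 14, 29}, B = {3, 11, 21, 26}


A ⊂ B requires: A ⊆ B AND A ≠ B.
A ⊆ B? No
A ⊄ B, so A is not a proper subset.

No, A is not a proper subset of B


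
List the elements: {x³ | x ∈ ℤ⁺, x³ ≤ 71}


Checking each candidate:
Condition: positive perfect cubes ≤ 71
Result = {1, 8, 27, 64}

{1, 8, 27, 64}


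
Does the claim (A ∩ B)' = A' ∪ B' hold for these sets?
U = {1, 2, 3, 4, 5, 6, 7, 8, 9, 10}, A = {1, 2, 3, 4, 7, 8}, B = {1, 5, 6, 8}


LHS: A ∩ B = {1, 8}
(A ∩ B)' = U \ (A ∩ B) = {2, 3, 4, 5, 6, 7, 9, 10}
A' = {5, 6, 9, 10}, B' = {2, 3, 4, 7, 9, 10}
Claimed RHS: A' ∪ B' = {2, 3, 4, 5, 6, 7, 9, 10}
Identity is VALID: LHS = RHS = {2, 3, 4, 5, 6, 7, 9, 10} ✓

Identity is valid. (A ∩ B)' = A' ∪ B' = {2, 3, 4, 5, 6, 7, 9, 10}


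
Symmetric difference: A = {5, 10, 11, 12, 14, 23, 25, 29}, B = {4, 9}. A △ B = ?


A △ B = (A \ B) ∪ (B \ A) = elements in exactly one of A or B
A \ B = {5, 10, 11, 12, 14, 23, 25, 29}
B \ A = {4, 9}
A △ B = {4, 5, 9, 10, 11, 12, 14, 23, 25, 29}

A △ B = {4, 5, 9, 10, 11, 12, 14, 23, 25, 29}


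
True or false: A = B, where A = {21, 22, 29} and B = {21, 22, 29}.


Two sets are equal iff they have exactly the same elements.
A = {21, 22, 29}
B = {21, 22, 29}
Same elements → A = B

Yes, A = B


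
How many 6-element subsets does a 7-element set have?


C(n,k) = n! / (k!(n-k)!)
C(7,6) = 7! / (6!1!)
= 7

C(7,6) = 7


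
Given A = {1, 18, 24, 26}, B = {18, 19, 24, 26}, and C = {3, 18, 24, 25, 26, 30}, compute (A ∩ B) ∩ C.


A ∩ B = {18, 24, 26}
(A ∩ B) ∩ C = {18, 24, 26}

A ∩ B ∩ C = {18, 24, 26}


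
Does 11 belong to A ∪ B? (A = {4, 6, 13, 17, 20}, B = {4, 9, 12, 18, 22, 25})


A = {4, 6, 13, 17, 20}, B = {4, 9, 12, 18, 22, 25}
A ∪ B = all elements in A or B
A ∪ B = {4, 6, 9, 12, 13, 17, 18, 20, 22, 25}
Checking if 11 ∈ A ∪ B
11 is not in A ∪ B → False

11 ∉ A ∪ B


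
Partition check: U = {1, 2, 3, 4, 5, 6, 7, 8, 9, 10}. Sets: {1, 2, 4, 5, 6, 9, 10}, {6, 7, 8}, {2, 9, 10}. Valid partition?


A partition requires: (1) non-empty parts, (2) pairwise disjoint, (3) union = U
Parts: {1, 2, 4, 5, 6, 9, 10}, {6, 7, 8}, {2, 9, 10}
Union of parts: {1, 2, 4, 5, 6, 7, 8, 9, 10}
U = {1, 2, 3, 4, 5, 6, 7, 8, 9, 10}
All non-empty? True
Pairwise disjoint? False
Covers U? False

No, not a valid partition


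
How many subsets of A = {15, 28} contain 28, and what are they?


A subset of A contains 28 iff the remaining 1 elements form any subset of A \ {28}.
Count: 2^(n-1) = 2^1 = 2
Subsets containing 28: {28}, {15, 28}

Subsets containing 28 (2 total): {28}, {15, 28}


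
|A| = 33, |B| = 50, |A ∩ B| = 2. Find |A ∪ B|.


|A ∪ B| = |A| + |B| - |A ∩ B|
= 33 + 50 - 2
= 81

|A ∪ B| = 81


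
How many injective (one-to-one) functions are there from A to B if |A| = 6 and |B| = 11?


An injection sends each of |A| = 6 inputs to a distinct output in B.
# injections = |B|·(|B|-1)·…·(|B|-|A|+1) = 11! / (11 - 6)!
= 11 × 10 × 9 × 8 × 7 × 6
= 332640

Number of injections = 332640


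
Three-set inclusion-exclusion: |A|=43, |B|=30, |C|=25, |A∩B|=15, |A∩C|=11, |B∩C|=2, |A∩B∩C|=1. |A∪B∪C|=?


|A∪B∪C| = |A|+|B|+|C| - |A∩B|-|A∩C|-|B∩C| + |A∩B∩C|
= 43+30+25 - 15-11-2 + 1
= 98 - 28 + 1
= 71

|A ∪ B ∪ C| = 71


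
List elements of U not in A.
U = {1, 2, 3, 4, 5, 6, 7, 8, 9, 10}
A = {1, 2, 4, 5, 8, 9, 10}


Aᶜ = U \ A = elements in U but not in A
U = {1, 2, 3, 4, 5, 6, 7, 8, 9, 10}
A = {1, 2, 4, 5, 8, 9, 10}
Aᶜ = {3, 6, 7}

Aᶜ = {3, 6, 7}


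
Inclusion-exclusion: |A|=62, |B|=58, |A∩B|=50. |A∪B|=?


|A ∪ B| = |A| + |B| - |A ∩ B|
= 62 + 58 - 50
= 70

|A ∪ B| = 70


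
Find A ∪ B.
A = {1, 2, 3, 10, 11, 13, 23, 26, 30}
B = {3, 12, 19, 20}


A ∪ B = all elements in A or B (or both)
A = {1, 2, 3, 10, 11, 13, 23, 26, 30}
B = {3, 12, 19, 20}
A ∪ B = {1, 2, 3, 10, 11, 12, 13, 19, 20, 23, 26, 30}

A ∪ B = {1, 2, 3, 10, 11, 12, 13, 19, 20, 23, 26, 30}


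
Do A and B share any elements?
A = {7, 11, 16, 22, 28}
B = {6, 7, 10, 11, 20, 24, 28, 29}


Disjoint means A ∩ B = ∅.
A ∩ B = {7, 11, 28}
A ∩ B ≠ ∅, so A and B are NOT disjoint.

Yes — A and B share the element(s) of A ∩ B = {7, 11, 28}, so they are not disjoint


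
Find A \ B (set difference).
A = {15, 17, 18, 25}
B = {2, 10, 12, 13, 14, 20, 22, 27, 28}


A \ B = elements in A but not in B
A = {15, 17, 18, 25}
B = {2, 10, 12, 13, 14, 20, 22, 27, 28}
Remove from A any elements in B
A \ B = {15, 17, 18, 25}

A \ B = {15, 17, 18, 25}


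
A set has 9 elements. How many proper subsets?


Total subsets = 2^n = 2^9 = 512
Proper subsets exclude the set itself: 2^n - 1
= 512 - 1
= 511

Number of proper subsets = 511


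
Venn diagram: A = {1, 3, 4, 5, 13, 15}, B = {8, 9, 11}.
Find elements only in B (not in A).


A = {1, 3, 4, 5, 13, 15}
B = {8, 9, 11}
Region: only in B (not in A)
Elements: {8, 9, 11}

Elements only in B (not in A): {8, 9, 11}


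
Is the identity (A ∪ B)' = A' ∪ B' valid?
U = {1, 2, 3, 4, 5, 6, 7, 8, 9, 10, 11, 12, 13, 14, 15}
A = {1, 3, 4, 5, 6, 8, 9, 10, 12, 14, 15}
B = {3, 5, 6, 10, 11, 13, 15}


LHS: A ∪ B = {1, 3, 4, 5, 6, 8, 9, 10, 11, 12, 13, 14, 15}
(A ∪ B)' = U \ (A ∪ B) = {2, 7}
A' = {2, 7, 11, 13}, B' = {1, 2, 4, 7, 8, 9, 12, 14}
Claimed RHS: A' ∪ B' = {1, 2, 4, 7, 8, 9, 11, 12, 13, 14}
Identity is INVALID: LHS = {2, 7} but the RHS claimed here equals {1, 2, 4, 7, 8, 9, 11, 12, 13, 14}. The correct form is (A ∪ B)' = A' ∩ B'.

Identity is invalid: (A ∪ B)' = {2, 7} but A' ∪ B' = {1, 2, 4, 7, 8, 9, 11, 12, 13, 14}. The correct De Morgan law is (A ∪ B)' = A' ∩ B'.


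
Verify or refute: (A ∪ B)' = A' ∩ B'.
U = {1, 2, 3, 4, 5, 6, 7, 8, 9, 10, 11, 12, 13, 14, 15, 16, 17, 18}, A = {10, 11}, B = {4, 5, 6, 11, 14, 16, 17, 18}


LHS: A ∪ B = {4, 5, 6, 10, 11, 14, 16, 17, 18}
(A ∪ B)' = U \ (A ∪ B) = {1, 2, 3, 7, 8, 9, 12, 13, 15}
A' = {1, 2, 3, 4, 5, 6, 7, 8, 9, 12, 13, 14, 15, 16, 17, 18}, B' = {1, 2, 3, 7, 8, 9, 10, 12, 13, 15}
Claimed RHS: A' ∩ B' = {1, 2, 3, 7, 8, 9, 12, 13, 15}
Identity is VALID: LHS = RHS = {1, 2, 3, 7, 8, 9, 12, 13, 15} ✓

Identity is valid. (A ∪ B)' = A' ∩ B' = {1, 2, 3, 7, 8, 9, 12, 13, 15}


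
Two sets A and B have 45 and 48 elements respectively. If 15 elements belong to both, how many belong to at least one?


|A ∪ B| = |A| + |B| - |A ∩ B|
= 45 + 48 - 15
= 78

|A ∪ B| = 78


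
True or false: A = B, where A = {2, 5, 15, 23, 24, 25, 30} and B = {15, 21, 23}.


Two sets are equal iff they have exactly the same elements.
A = {2, 5, 15, 23, 24, 25, 30}
B = {15, 21, 23}
Differences: {2, 5, 21, 24, 25, 30}
A ≠ B

No, A ≠ B


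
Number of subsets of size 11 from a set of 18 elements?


C(n,k) = n! / (k!(n-k)!)
C(18,11) = 18! / (11!7!)
= 31824

C(18,11) = 31824


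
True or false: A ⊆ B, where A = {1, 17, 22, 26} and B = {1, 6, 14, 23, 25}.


A ⊆ B means every element of A is in B.
Elements in A not in B: {17, 22, 26}
So A ⊄ B.

No, A ⊄ B


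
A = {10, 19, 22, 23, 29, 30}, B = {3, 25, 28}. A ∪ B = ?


A ∪ B = all elements in A or B (or both)
A = {10, 19, 22, 23, 29, 30}
B = {3, 25, 28}
A ∪ B = {3, 10, 19, 22, 23, 25, 28, 29, 30}

A ∪ B = {3, 10, 19, 22, 23, 25, 28, 29, 30}


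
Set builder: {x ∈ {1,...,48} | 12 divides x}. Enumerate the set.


Checking each candidate:
Condition: multiples of 12 in {1,...,48}
Result = {12, 24, 36, 48}

{12, 24, 36, 48}


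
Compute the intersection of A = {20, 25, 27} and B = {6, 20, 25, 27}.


A ∩ B = elements in both A and B
A = {20, 25, 27}
B = {6, 20, 25, 27}
A ∩ B = {20, 25, 27}

A ∩ B = {20, 25, 27}


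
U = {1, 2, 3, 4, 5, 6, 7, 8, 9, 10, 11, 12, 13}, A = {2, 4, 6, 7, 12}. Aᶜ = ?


Aᶜ = U \ A = elements in U but not in A
U = {1, 2, 3, 4, 5, 6, 7, 8, 9, 10, 11, 12, 13}
A = {2, 4, 6, 7, 12}
Aᶜ = {1, 3, 5, 8, 9, 10, 11, 13}

Aᶜ = {1, 3, 5, 8, 9, 10, 11, 13}


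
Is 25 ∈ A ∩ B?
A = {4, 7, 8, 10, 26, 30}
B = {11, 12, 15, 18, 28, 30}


A = {4, 7, 8, 10, 26, 30}, B = {11, 12, 15, 18, 28, 30}
A ∩ B = elements in both A and B
A ∩ B = {30}
Checking if 25 ∈ A ∩ B
25 is not in A ∩ B → False

25 ∉ A ∩ B


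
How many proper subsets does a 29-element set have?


Total subsets = 2^n = 2^29 = 536870912
Proper subsets exclude the set itself: 2^n - 1
= 536870912 - 1
= 536870911

Number of proper subsets = 536870911


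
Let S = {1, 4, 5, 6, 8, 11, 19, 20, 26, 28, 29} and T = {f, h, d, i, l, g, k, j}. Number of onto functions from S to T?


n = |S| = 11, k = |T| = 8. Surjections via inclusion-exclusion:
S(n,k) = Σ(-1)^i × C(k,i) × (k-i)^n, i=0 to k
i=0: (-1)^0×C(8,0)×8^11 = 8589934592
i=1: (-1)^1×C(8,1)×7^11 = -15818613944
i=2: (-1)^2×C(8,2)×6^11 = 10158317568
i=3: (-1)^3×C(8,3)×5^11 = -2734375000
i=4: (-1)^4×C(8,4)×4^11 = 293601280
i=5: (-1)^5×C(8,5)×3^11 = -9920232
i=6: (-1)^6×C(8,6)×2^11 = 57344
i=7: (-1)^7×C(8,7)×1^11 = -8
i=8: (-1)^8×C(8,8)×0^11 = 0
Total = 479001600

Number of surjections = 479001600


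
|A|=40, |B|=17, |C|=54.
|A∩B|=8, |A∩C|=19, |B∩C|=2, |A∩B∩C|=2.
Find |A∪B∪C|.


|A∪B∪C| = |A|+|B|+|C| - |A∩B|-|A∩C|-|B∩C| + |A∩B∩C|
= 40+17+54 - 8-19-2 + 2
= 111 - 29 + 2
= 84

|A ∪ B ∪ C| = 84


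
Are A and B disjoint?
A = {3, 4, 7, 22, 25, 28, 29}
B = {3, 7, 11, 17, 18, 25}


Disjoint means A ∩ B = ∅.
A ∩ B = {3, 7, 25}
A ∩ B ≠ ∅, so A and B are NOT disjoint.

No, A and B are not disjoint (A ∩ B = {3, 7, 25})


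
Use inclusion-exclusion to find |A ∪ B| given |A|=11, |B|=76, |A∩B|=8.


|A ∪ B| = |A| + |B| - |A ∩ B|
= 11 + 76 - 8
= 79

|A ∪ B| = 79


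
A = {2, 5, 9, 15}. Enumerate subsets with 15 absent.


A subset of A that omits 15 is a subset of A \ {15}, so there are 2^(n-1) = 2^3 = 8 of them.
Subsets excluding 15: ∅, {2}, {5}, {9}, {2, 5}, {2, 9}, {5, 9}, {2, 5, 9}

Subsets excluding 15 (8 total): ∅, {2}, {5}, {9}, {2, 5}, {2, 9}, {5, 9}, {2, 5, 9}


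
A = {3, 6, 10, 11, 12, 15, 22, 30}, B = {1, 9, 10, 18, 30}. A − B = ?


A \ B = elements in A but not in B
A = {3, 6, 10, 11, 12, 15, 22, 30}
B = {1, 9, 10, 18, 30}
Remove from A any elements in B
A \ B = {3, 6, 11, 12, 15, 22}

A \ B = {3, 6, 11, 12, 15, 22}


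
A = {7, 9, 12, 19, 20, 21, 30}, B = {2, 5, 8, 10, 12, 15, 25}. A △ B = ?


A △ B = (A \ B) ∪ (B \ A) = elements in exactly one of A or B
A \ B = {7, 9, 19, 20, 21, 30}
B \ A = {2, 5, 8, 10, 15, 25}
A △ B = {2, 5, 7, 8, 9, 10, 15, 19, 20, 21, 25, 30}

A △ B = {2, 5, 7, 8, 9, 10, 15, 19, 20, 21, 25, 30}


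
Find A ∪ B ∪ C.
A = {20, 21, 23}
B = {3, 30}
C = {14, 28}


A ∪ B = {3, 20, 21, 23, 30}
(A ∪ B) ∪ C = {3, 14, 20, 21, 23, 28, 30}

A ∪ B ∪ C = {3, 14, 20, 21, 23, 28, 30}


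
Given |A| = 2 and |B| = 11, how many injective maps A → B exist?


An injection sends each of |A| = 2 inputs to a distinct output in B.
# injections = |B|·(|B|-1)·…·(|B|-|A|+1) = 11! / (11 - 2)!
= 11 × 10
= 110

Number of injections = 110


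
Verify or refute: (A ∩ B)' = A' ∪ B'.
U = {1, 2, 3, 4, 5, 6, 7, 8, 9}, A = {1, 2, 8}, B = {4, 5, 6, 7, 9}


LHS: A ∩ B = ∅
(A ∩ B)' = U \ (A ∩ B) = {1, 2, 3, 4, 5, 6, 7, 8, 9}
A' = {3, 4, 5, 6, 7, 9}, B' = {1, 2, 3, 8}
Claimed RHS: A' ∪ B' = {1, 2, 3, 4, 5, 6, 7, 8, 9}
Identity is VALID: LHS = RHS = {1, 2, 3, 4, 5, 6, 7, 8, 9} ✓

Identity is valid. (A ∩ B)' = A' ∪ B' = {1, 2, 3, 4, 5, 6, 7, 8, 9}


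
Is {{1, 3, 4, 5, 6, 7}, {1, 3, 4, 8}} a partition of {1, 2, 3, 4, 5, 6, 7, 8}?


A partition requires: (1) non-empty parts, (2) pairwise disjoint, (3) union = U
Parts: {1, 3, 4, 5, 6, 7}, {1, 3, 4, 8}
Union of parts: {1, 3, 4, 5, 6, 7, 8}
U = {1, 2, 3, 4, 5, 6, 7, 8}
All non-empty? True
Pairwise disjoint? False
Covers U? False

No, not a valid partition


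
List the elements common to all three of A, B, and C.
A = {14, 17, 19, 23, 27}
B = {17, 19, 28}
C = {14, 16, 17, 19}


A ∩ B = {17, 19}
(A ∩ B) ∩ C = {17, 19}

A ∩ B ∩ C = {17, 19}


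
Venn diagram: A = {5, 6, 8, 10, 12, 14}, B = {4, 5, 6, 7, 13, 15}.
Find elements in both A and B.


A = {5, 6, 8, 10, 12, 14}
B = {4, 5, 6, 7, 13, 15}
Region: in both A and B
Elements: {5, 6}

Elements in both A and B: {5, 6}


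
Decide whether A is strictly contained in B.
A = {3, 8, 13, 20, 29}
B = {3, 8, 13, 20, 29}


A ⊂ B requires: A ⊆ B AND A ≠ B.
A ⊆ B? Yes
A = B? Yes
A = B, so A is not a PROPER subset.

No, A is not a proper subset of B


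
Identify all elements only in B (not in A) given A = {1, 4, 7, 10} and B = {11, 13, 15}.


A = {1, 4, 7, 10}
B = {11, 13, 15}
Region: only in B (not in A)
Elements: {11, 13, 15}

Elements only in B (not in A): {11, 13, 15}


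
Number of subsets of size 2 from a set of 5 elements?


C(n,k) = n! / (k!(n-k)!)
C(5,2) = 5! / (2!3!)
= 10

C(5,2) = 10


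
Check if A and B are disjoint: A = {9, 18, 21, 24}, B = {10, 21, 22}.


Disjoint means A ∩ B = ∅.
A ∩ B = {21}
A ∩ B ≠ ∅, so A and B are NOT disjoint.

No, A and B are not disjoint (A ∩ B = {21})


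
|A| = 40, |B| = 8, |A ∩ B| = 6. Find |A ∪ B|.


|A ∪ B| = |A| + |B| - |A ∩ B|
= 40 + 8 - 6
= 42

|A ∪ B| = 42


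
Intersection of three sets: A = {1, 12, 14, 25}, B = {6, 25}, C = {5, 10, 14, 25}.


A ∩ B = {25}
(A ∩ B) ∩ C = {25}

A ∩ B ∩ C = {25}


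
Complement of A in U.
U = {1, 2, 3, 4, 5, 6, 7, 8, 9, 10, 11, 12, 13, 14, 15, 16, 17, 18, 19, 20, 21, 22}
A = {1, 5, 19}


Aᶜ = U \ A = elements in U but not in A
U = {1, 2, 3, 4, 5, 6, 7, 8, 9, 10, 11, 12, 13, 14, 15, 16, 17, 18, 19, 20, 21, 22}
A = {1, 5, 19}
Aᶜ = {2, 3, 4, 6, 7, 8, 9, 10, 11, 12, 13, 14, 15, 16, 17, 18, 20, 21, 22}

Aᶜ = {2, 3, 4, 6, 7, 8, 9, 10, 11, 12, 13, 14, 15, 16, 17, 18, 20, 21, 22}


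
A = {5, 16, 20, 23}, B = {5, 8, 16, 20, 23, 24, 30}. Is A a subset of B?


A ⊆ B means every element of A is in B.
All elements of A are in B.
So A ⊆ B.

Yes, A ⊆ B


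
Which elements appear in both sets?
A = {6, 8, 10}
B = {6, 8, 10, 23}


A ∩ B = elements in both A and B
A = {6, 8, 10}
B = {6, 8, 10, 23}
A ∩ B = {6, 8, 10}

A ∩ B = {6, 8, 10}


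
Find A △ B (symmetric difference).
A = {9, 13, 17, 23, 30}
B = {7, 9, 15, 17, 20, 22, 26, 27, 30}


A △ B = (A \ B) ∪ (B \ A) = elements in exactly one of A or B
A \ B = {13, 23}
B \ A = {7, 15, 20, 22, 26, 27}
A △ B = {7, 13, 15, 20, 22, 23, 26, 27}

A △ B = {7, 13, 15, 20, 22, 23, 26, 27}


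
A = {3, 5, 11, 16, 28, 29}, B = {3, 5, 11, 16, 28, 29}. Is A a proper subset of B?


A ⊂ B requires: A ⊆ B AND A ≠ B.
A ⊆ B? Yes
A = B? Yes
A = B, so A is not a PROPER subset.

No, A is not a proper subset of B


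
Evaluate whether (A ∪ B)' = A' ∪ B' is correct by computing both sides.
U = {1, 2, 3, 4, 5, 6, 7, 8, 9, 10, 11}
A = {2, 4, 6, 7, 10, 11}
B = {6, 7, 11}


LHS: A ∪ B = {2, 4, 6, 7, 10, 11}
(A ∪ B)' = U \ (A ∪ B) = {1, 3, 5, 8, 9}
A' = {1, 3, 5, 8, 9}, B' = {1, 2, 3, 4, 5, 8, 9, 10}
Claimed RHS: A' ∪ B' = {1, 2, 3, 4, 5, 8, 9, 10}
Identity is INVALID: LHS = {1, 3, 5, 8, 9} but the RHS claimed here equals {1, 2, 3, 4, 5, 8, 9, 10}. The correct form is (A ∪ B)' = A' ∩ B'.

Identity is invalid: (A ∪ B)' = {1, 3, 5, 8, 9} but A' ∪ B' = {1, 2, 3, 4, 5, 8, 9, 10}. The correct De Morgan law is (A ∪ B)' = A' ∩ B'.


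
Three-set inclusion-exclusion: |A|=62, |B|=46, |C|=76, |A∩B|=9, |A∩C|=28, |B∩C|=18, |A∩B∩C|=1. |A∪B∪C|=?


|A∪B∪C| = |A|+|B|+|C| - |A∩B|-|A∩C|-|B∩C| + |A∩B∩C|
= 62+46+76 - 9-28-18 + 1
= 184 - 55 + 1
= 130

|A ∪ B ∪ C| = 130


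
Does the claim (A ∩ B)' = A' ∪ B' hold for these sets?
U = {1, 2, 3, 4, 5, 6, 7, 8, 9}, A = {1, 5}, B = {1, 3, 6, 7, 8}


LHS: A ∩ B = {1}
(A ∩ B)' = U \ (A ∩ B) = {2, 3, 4, 5, 6, 7, 8, 9}
A' = {2, 3, 4, 6, 7, 8, 9}, B' = {2, 4, 5, 9}
Claimed RHS: A' ∪ B' = {2, 3, 4, 5, 6, 7, 8, 9}
Identity is VALID: LHS = RHS = {2, 3, 4, 5, 6, 7, 8, 9} ✓

Identity is valid. (A ∩ B)' = A' ∪ B' = {2, 3, 4, 5, 6, 7, 8, 9}


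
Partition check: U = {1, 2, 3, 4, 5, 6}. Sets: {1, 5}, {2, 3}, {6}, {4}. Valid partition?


A partition requires: (1) non-empty parts, (2) pairwise disjoint, (3) union = U
Parts: {1, 5}, {2, 3}, {6}, {4}
Union of parts: {1, 2, 3, 4, 5, 6}
U = {1, 2, 3, 4, 5, 6}
All non-empty? True
Pairwise disjoint? True
Covers U? True

Yes, valid partition


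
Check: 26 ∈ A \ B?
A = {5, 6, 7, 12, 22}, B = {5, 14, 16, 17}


A = {5, 6, 7, 12, 22}, B = {5, 14, 16, 17}
A \ B = elements in A but not in B
A \ B = {6, 7, 12, 22}
Checking if 26 ∈ A \ B
26 is not in A \ B → False

26 ∉ A \ B


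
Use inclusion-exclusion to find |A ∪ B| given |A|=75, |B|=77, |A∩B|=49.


|A ∪ B| = |A| + |B| - |A ∩ B|
= 75 + 77 - 49
= 103

|A ∪ B| = 103


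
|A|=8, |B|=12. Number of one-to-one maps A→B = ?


An injection sends each of |A| = 8 inputs to a distinct output in B.
# injections = |B|·(|B|-1)·…·(|B|-|A|+1) = 12! / (12 - 8)!
= 12 × 11 × 10 × 9 × 8 × 7 × 6 × 5
= 19958400

Number of injections = 19958400


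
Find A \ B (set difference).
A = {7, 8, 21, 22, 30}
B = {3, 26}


A \ B = elements in A but not in B
A = {7, 8, 21, 22, 30}
B = {3, 26}
Remove from A any elements in B
A \ B = {7, 8, 21, 22, 30}

A \ B = {7, 8, 21, 22, 30}


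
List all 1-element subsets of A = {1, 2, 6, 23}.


|A| = 4, so A has C(4,1) = 4 subsets of size 1.
Enumerate by choosing 1 elements from A at a time:
{1}, {2}, {6}, {23}

1-element subsets (4 total): {1}, {2}, {6}, {23}


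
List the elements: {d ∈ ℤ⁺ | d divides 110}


Checking each candidate:
Condition: positive divisors of 110
Result = {1, 2, 5, 10, 11, 22, 55, 110}

{1, 2, 5, 10, 11, 22, 55, 110}


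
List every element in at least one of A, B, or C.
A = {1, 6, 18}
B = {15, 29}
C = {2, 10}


A ∪ B = {1, 6, 15, 18, 29}
(A ∪ B) ∪ C = {1, 2, 6, 10, 15, 18, 29}

A ∪ B ∪ C = {1, 2, 6, 10, 15, 18, 29}


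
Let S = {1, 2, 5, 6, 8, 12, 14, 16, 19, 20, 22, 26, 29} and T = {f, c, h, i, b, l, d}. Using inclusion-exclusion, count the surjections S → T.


n = |S| = 13, k = |T| = 7. Surjections via inclusion-exclusion:
S(n,k) = Σ(-1)^i × C(k,i) × (k-i)^n, i=0 to k
i=0: (-1)^0×C(7,0)×7^13 = 96889010407
i=1: (-1)^1×C(7,1)×6^13 = -91424858112
i=2: (-1)^2×C(7,2)×5^13 = 25634765625
i=3: (-1)^3×C(7,3)×4^13 = -2348810240
i=4: (-1)^4×C(7,4)×3^13 = 55801305
i=5: (-1)^5×C(7,5)×2^13 = -172032
i=6: (-1)^6×C(7,6)×1^13 = 7
i=7: (-1)^7×C(7,7)×0^13 = 0
Total = 28805736960

Number of surjections = 28805736960


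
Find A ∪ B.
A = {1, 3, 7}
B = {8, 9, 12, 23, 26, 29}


A ∪ B = all elements in A or B (or both)
A = {1, 3, 7}
B = {8, 9, 12, 23, 26, 29}
A ∪ B = {1, 3, 7, 8, 9, 12, 23, 26, 29}

A ∪ B = {1, 3, 7, 8, 9, 12, 23, 26, 29}


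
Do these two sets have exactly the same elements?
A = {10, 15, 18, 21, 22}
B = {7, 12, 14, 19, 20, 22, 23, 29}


Two sets are equal iff they have exactly the same elements.
A = {10, 15, 18, 21, 22}
B = {7, 12, 14, 19, 20, 22, 23, 29}
Differences: {7, 10, 12, 14, 15, 18, 19, 20, 21, 23, 29}
A ≠ B

No, A ≠ B


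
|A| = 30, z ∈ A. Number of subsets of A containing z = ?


Subsets of A containing z correspond to subsets of A \ {z}, which has 29 elements.
Count = 2^(n-1) = 2^29
= 536870912

Number of subsets containing z = 536870912


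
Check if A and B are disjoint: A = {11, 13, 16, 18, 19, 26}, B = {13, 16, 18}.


Disjoint means A ∩ B = ∅.
A ∩ B = {13, 16, 18}
A ∩ B ≠ ∅, so A and B are NOT disjoint.

No, A and B are not disjoint (A ∩ B = {13, 16, 18})


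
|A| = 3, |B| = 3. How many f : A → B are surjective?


n = |A| = 3, k = |B| = 3. Surjections via inclusion-exclusion:
S(n,k) = Σ(-1)^i × C(k,i) × (k-i)^n, i=0 to k
i=0: (-1)^0×C(3,0)×3^3 = 27
i=1: (-1)^1×C(3,1)×2^3 = -24
i=2: (-1)^2×C(3,2)×1^3 = 3
i=3: (-1)^3×C(3,3)×0^3 = 0
Total = 6

Number of surjections = 6


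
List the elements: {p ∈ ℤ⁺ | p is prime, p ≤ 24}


Checking each candidate:
Condition: primes ≤ 24
Result = {2, 3, 5, 7, 11, 13, 17, 19, 23}

{2, 3, 5, 7, 11, 13, 17, 19, 23}


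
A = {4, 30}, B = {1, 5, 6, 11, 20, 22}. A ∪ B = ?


A ∪ B = all elements in A or B (or both)
A = {4, 30}
B = {1, 5, 6, 11, 20, 22}
A ∪ B = {1, 4, 5, 6, 11, 20, 22, 30}

A ∪ B = {1, 4, 5, 6, 11, 20, 22, 30}


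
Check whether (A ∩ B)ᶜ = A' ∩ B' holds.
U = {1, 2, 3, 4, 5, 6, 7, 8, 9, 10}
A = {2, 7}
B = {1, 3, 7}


LHS: A ∩ B = {7}
(A ∩ B)' = U \ (A ∩ B) = {1, 2, 3, 4, 5, 6, 8, 9, 10}
A' = {1, 3, 4, 5, 6, 8, 9, 10}, B' = {2, 4, 5, 6, 8, 9, 10}
Claimed RHS: A' ∩ B' = {4, 5, 6, 8, 9, 10}
Identity is INVALID: LHS = {1, 2, 3, 4, 5, 6, 8, 9, 10} but the RHS claimed here equals {4, 5, 6, 8, 9, 10}. The correct form is (A ∩ B)' = A' ∪ B'.

Identity is invalid: (A ∩ B)' = {1, 2, 3, 4, 5, 6, 8, 9, 10} but A' ∩ B' = {4, 5, 6, 8, 9, 10}. The correct De Morgan law is (A ∩ B)' = A' ∪ B'.


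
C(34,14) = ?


C(n,k) = n! / (k!(n-k)!)
C(34,14) = 34! / (14!20!)
= 1391975640

C(34,14) = 1391975640


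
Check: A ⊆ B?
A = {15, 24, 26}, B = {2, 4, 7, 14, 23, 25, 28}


A ⊆ B means every element of A is in B.
Elements in A not in B: {15, 24, 26}
So A ⊄ B.

No, A ⊄ B


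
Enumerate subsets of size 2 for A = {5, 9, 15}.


|A| = 3, so A has C(3,2) = 3 subsets of size 2.
Enumerate by choosing 2 elements from A at a time:
{5, 9}, {5, 15}, {9, 15}

2-element subsets (3 total): {5, 9}, {5, 15}, {9, 15}


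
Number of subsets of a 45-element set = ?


Number of subsets = 2^n
= 2^45
= 35184372088832

|P(A)| = 35184372088832


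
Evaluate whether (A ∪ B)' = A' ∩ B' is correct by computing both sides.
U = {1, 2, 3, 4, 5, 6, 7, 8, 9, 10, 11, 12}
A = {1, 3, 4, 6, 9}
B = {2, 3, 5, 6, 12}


LHS: A ∪ B = {1, 2, 3, 4, 5, 6, 9, 12}
(A ∪ B)' = U \ (A ∪ B) = {7, 8, 10, 11}
A' = {2, 5, 7, 8, 10, 11, 12}, B' = {1, 4, 7, 8, 9, 10, 11}
Claimed RHS: A' ∩ B' = {7, 8, 10, 11}
Identity is VALID: LHS = RHS = {7, 8, 10, 11} ✓

Identity is valid. (A ∪ B)' = A' ∩ B' = {7, 8, 10, 11}


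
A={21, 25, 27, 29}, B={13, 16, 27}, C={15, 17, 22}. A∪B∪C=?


A ∪ B = {13, 16, 21, 25, 27, 29}
(A ∪ B) ∪ C = {13, 15, 16, 17, 21, 22, 25, 27, 29}

A ∪ B ∪ C = {13, 15, 16, 17, 21, 22, 25, 27, 29}


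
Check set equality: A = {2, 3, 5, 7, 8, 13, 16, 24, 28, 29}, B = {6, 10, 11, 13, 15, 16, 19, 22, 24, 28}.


Two sets are equal iff they have exactly the same elements.
A = {2, 3, 5, 7, 8, 13, 16, 24, 28, 29}
B = {6, 10, 11, 13, 15, 16, 19, 22, 24, 28}
Differences: {2, 3, 5, 6, 7, 8, 10, 11, 15, 19, 22, 29}
A ≠ B

No, A ≠ B


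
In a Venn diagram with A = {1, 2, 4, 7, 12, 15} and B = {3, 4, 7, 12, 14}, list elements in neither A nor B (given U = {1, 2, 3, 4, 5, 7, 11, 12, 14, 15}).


A = {1, 2, 4, 7, 12, 15}
B = {3, 4, 7, 12, 14}
Region: in neither A nor B (given U = {1, 2, 3, 4, 5, 7, 11, 12, 14, 15})
Elements: {5, 11}

Elements in neither A nor B (given U = {1, 2, 3, 4, 5, 7, 11, 12, 14, 15}): {5, 11}


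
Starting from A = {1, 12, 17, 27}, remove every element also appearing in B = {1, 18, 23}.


A \ B = elements in A but not in B
A = {1, 12, 17, 27}
B = {1, 18, 23}
Remove from A any elements in B
A \ B = {12, 17, 27}

A \ B = {12, 17, 27}


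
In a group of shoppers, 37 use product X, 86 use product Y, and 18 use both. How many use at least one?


|A ∪ B| = |A| + |B| - |A ∩ B|
= 37 + 86 - 18
= 105

|A ∪ B| = 105


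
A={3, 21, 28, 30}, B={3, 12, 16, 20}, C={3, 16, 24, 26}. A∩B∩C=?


A ∩ B = {3}
(A ∩ B) ∩ C = {3}

A ∩ B ∩ C = {3}


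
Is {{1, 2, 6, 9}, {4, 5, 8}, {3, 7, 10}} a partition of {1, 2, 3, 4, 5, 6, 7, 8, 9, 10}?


A partition requires: (1) non-empty parts, (2) pairwise disjoint, (3) union = U
Parts: {1, 2, 6, 9}, {4, 5, 8}, {3, 7, 10}
Union of parts: {1, 2, 3, 4, 5, 6, 7, 8, 9, 10}
U = {1, 2, 3, 4, 5, 6, 7, 8, 9, 10}
All non-empty? True
Pairwise disjoint? True
Covers U? True

Yes, valid partition


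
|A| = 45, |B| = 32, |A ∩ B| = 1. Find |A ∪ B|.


|A ∪ B| = |A| + |B| - |A ∩ B|
= 45 + 32 - 1
= 76

|A ∪ B| = 76


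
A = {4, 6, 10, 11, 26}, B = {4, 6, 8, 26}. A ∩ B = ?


A ∩ B = elements in both A and B
A = {4, 6, 10, 11, 26}
B = {4, 6, 8, 26}
A ∩ B = {4, 6, 26}

A ∩ B = {4, 6, 26}


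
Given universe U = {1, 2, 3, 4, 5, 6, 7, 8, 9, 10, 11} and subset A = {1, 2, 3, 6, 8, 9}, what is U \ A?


Aᶜ = U \ A = elements in U but not in A
U = {1, 2, 3, 4, 5, 6, 7, 8, 9, 10, 11}
A = {1, 2, 3, 6, 8, 9}
Aᶜ = {4, 5, 7, 10, 11}

Aᶜ = {4, 5, 7, 10, 11}


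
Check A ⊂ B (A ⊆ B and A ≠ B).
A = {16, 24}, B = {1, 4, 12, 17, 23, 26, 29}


A ⊂ B requires: A ⊆ B AND A ≠ B.
A ⊆ B? No
A ⊄ B, so A is not a proper subset.

No, A is not a proper subset of B


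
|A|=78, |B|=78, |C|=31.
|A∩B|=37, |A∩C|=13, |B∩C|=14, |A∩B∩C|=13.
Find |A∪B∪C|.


|A∪B∪C| = |A|+|B|+|C| - |A∩B|-|A∩C|-|B∩C| + |A∩B∩C|
= 78+78+31 - 37-13-14 + 13
= 187 - 64 + 13
= 136

|A ∪ B ∪ C| = 136


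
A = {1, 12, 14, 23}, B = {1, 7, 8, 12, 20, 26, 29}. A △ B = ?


A △ B = (A \ B) ∪ (B \ A) = elements in exactly one of A or B
A \ B = {14, 23}
B \ A = {7, 8, 20, 26, 29}
A △ B = {7, 8, 14, 20, 23, 26, 29}

A △ B = {7, 8, 14, 20, 23, 26, 29}


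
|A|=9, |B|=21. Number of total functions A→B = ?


Each of |A| = 9 inputs maps to any of |B| = 21 outputs.
# functions = |B|^|A| = 21^9
= 794280046581

Number of functions = 794280046581


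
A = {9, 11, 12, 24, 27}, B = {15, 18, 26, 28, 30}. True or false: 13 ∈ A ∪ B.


A = {9, 11, 12, 24, 27}, B = {15, 18, 26, 28, 30}
A ∪ B = all elements in A or B
A ∪ B = {9, 11, 12, 15, 18, 24, 26, 27, 28, 30}
Checking if 13 ∈ A ∪ B
13 is not in A ∪ B → False

13 ∉ A ∪ B


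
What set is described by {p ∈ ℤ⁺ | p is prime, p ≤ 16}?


Checking each candidate:
Condition: primes ≤ 16
Result = {2, 3, 5, 7, 11, 13}

{2, 3, 5, 7, 11, 13}


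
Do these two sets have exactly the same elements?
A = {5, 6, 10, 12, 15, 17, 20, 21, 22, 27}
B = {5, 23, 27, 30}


Two sets are equal iff they have exactly the same elements.
A = {5, 6, 10, 12, 15, 17, 20, 21, 22, 27}
B = {5, 23, 27, 30}
Differences: {6, 10, 12, 15, 17, 20, 21, 22, 23, 30}
A ≠ B

No, A ≠ B


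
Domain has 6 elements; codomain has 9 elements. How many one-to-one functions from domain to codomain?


An injection sends each of |A| = 6 inputs to a distinct output in B.
# injections = |B|·(|B|-1)·…·(|B|-|A|+1) = 9! / (9 - 6)!
= 9 × 8 × 7 × 6 × 5 × 4
= 60480

Number of injections = 60480


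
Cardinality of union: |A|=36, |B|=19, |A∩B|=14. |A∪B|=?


|A ∪ B| = |A| + |B| - |A ∩ B|
= 36 + 19 - 14
= 41

|A ∪ B| = 41


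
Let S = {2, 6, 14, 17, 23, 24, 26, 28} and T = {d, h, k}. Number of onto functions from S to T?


n = |S| = 8, k = |T| = 3. Surjections via inclusion-exclusion:
S(n,k) = Σ(-1)^i × C(k,i) × (k-i)^n, i=0 to k
i=0: (-1)^0×C(3,0)×3^8 = 6561
i=1: (-1)^1×C(3,1)×2^8 = -768
i=2: (-1)^2×C(3,2)×1^8 = 3
i=3: (-1)^3×C(3,3)×0^8 = 0
Total = 5796

Number of surjections = 5796


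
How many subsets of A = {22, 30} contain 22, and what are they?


A subset of A contains 22 iff the remaining 1 elements form any subset of A \ {22}.
Count: 2^(n-1) = 2^1 = 2
Subsets containing 22: {22}, {22, 30}

Subsets containing 22 (2 total): {22}, {22, 30}


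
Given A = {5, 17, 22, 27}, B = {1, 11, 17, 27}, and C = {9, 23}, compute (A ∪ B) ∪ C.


A ∪ B = {1, 5, 11, 17, 22, 27}
(A ∪ B) ∪ C = {1, 5, 9, 11, 17, 22, 23, 27}

A ∪ B ∪ C = {1, 5, 9, 11, 17, 22, 23, 27}


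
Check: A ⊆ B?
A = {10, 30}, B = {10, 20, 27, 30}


A ⊆ B means every element of A is in B.
All elements of A are in B.
So A ⊆ B.

Yes, A ⊆ B


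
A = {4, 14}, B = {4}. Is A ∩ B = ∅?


Disjoint means A ∩ B = ∅.
A ∩ B = {4}
A ∩ B ≠ ∅, so A and B are NOT disjoint.

No, A and B are not disjoint (A ∩ B = {4})


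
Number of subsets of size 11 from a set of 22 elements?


C(n,k) = n! / (k!(n-k)!)
C(22,11) = 22! / (11!11!)
= 705432

C(22,11) = 705432


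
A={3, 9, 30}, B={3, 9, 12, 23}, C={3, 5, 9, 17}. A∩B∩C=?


A ∩ B = {3, 9}
(A ∩ B) ∩ C = {3, 9}

A ∩ B ∩ C = {3, 9}


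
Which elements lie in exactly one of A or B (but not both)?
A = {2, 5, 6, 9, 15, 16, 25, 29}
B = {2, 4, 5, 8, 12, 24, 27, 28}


A △ B = (A \ B) ∪ (B \ A) = elements in exactly one of A or B
A \ B = {6, 9, 15, 16, 25, 29}
B \ A = {4, 8, 12, 24, 27, 28}
A △ B = {4, 6, 8, 9, 12, 15, 16, 24, 25, 27, 28, 29}

A △ B = {4, 6, 8, 9, 12, 15, 16, 24, 25, 27, 28, 29}


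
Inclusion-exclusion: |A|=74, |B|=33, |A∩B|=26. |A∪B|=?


|A ∪ B| = |A| + |B| - |A ∩ B|
= 74 + 33 - 26
= 81

|A ∪ B| = 81


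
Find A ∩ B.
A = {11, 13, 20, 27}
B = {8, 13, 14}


A ∩ B = elements in both A and B
A = {11, 13, 20, 27}
B = {8, 13, 14}
A ∩ B = {13}

A ∩ B = {13}


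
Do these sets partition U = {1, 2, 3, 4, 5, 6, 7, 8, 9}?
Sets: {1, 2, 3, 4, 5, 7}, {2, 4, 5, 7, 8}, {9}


A partition requires: (1) non-empty parts, (2) pairwise disjoint, (3) union = U
Parts: {1, 2, 3, 4, 5, 7}, {2, 4, 5, 7, 8}, {9}
Union of parts: {1, 2, 3, 4, 5, 7, 8, 9}
U = {1, 2, 3, 4, 5, 6, 7, 8, 9}
All non-empty? True
Pairwise disjoint? False
Covers U? False

No, not a valid partition


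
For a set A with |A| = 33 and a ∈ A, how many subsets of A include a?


Subsets of A containing a correspond to subsets of A \ {a}, which has 32 elements.
Count = 2^(n-1) = 2^32
= 4294967296

Number of subsets containing a = 4294967296


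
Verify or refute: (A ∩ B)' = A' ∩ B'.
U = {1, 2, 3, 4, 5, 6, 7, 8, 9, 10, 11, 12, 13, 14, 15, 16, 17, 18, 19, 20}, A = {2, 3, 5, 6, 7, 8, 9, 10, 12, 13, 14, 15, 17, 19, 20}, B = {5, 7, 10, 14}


LHS: A ∩ B = {5, 7, 10, 14}
(A ∩ B)' = U \ (A ∩ B) = {1, 2, 3, 4, 6, 8, 9, 11, 12, 13, 15, 16, 17, 18, 19, 20}
A' = {1, 4, 11, 16, 18}, B' = {1, 2, 3, 4, 6, 8, 9, 11, 12, 13, 15, 16, 17, 18, 19, 20}
Claimed RHS: A' ∩ B' = {1, 4, 11, 16, 18}
Identity is INVALID: LHS = {1, 2, 3, 4, 6, 8, 9, 11, 12, 13, 15, 16, 17, 18, 19, 20} but the RHS claimed here equals {1, 4, 11, 16, 18}. The correct form is (A ∩ B)' = A' ∪ B'.

Identity is invalid: (A ∩ B)' = {1, 2, 3, 4, 6, 8, 9, 11, 12, 13, 15, 16, 17, 18, 19, 20} but A' ∩ B' = {1, 4, 11, 16, 18}. The correct De Morgan law is (A ∩ B)' = A' ∪ B'.


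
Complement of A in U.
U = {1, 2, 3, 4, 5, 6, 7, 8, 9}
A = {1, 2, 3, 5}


Aᶜ = U \ A = elements in U but not in A
U = {1, 2, 3, 4, 5, 6, 7, 8, 9}
A = {1, 2, 3, 5}
Aᶜ = {4, 6, 7, 8, 9}

Aᶜ = {4, 6, 7, 8, 9}


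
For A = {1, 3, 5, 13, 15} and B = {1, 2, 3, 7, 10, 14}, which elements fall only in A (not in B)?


A = {1, 3, 5, 13, 15}
B = {1, 2, 3, 7, 10, 14}
Region: only in A (not in B)
Elements: {5, 13, 15}

Elements only in A (not in B): {5, 13, 15}


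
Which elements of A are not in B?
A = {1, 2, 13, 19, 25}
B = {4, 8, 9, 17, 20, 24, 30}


A \ B = elements in A but not in B
A = {1, 2, 13, 19, 25}
B = {4, 8, 9, 17, 20, 24, 30}
Remove from A any elements in B
A \ B = {1, 2, 13, 19, 25}

A \ B = {1, 2, 13, 19, 25}


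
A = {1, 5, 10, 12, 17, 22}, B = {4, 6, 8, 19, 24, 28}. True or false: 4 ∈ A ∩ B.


A = {1, 5, 10, 12, 17, 22}, B = {4, 6, 8, 19, 24, 28}
A ∩ B = elements in both A and B
A ∩ B = ∅
Checking if 4 ∈ A ∩ B
4 is not in A ∩ B → False

4 ∉ A ∩ B
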